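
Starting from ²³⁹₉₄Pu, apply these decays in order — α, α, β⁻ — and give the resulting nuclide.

Start: (A, Z) = (239, 94).
After α: (235, 92).
After α: (231, 90).
After β⁻: (231, 91).
Z = 91 is protactinium.

Pa-231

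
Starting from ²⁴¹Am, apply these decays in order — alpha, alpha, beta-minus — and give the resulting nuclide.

Start: (A, Z) = (241, 95).
After α: (237, 93).
After α: (233, 91).
After β⁻: (233, 92).
Z = 92 is uranium.

U-233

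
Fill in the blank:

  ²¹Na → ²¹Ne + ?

Conserve mass number: 21 = 21 + A, so A = 0.
Conserve atomic number: 11 = 10 + Z, so Z = 1.
A = 0 and Z = 1 is e⁺ — a positron.

positron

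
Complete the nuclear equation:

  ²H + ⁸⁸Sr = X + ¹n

Conserve mass number: 2 + 88 = A + 1, so A = 89.
Conserve atomic number: 1 + 38 = Z + 0, so Z = 39.
Z = 39 is yttrium, so the species is ⁸⁹Y.

Y-89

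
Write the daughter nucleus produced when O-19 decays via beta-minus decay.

F-19

Beta-minus decay: mass number changes by +0, atomic number by +1.
A: 19 = 19; Z: 8 + 1 = 9.
Z = 9 is fluorine, so the daughter is F-19.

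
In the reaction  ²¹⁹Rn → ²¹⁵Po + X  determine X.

Conserve mass number: 219 = 215 + A, so A = 4.
Conserve atomic number: 86 = 84 + Z, so Z = 2.
A = 4 and Z = 2 is ⁴He — an alpha particle.

alpha particle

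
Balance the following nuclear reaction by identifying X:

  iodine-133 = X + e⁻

Conserve mass number: 133 = A + 0, so A = 133.
Conserve atomic number: 53 = Z − 1, so Z = 54.
Z = 54 is xenon, so the species is xenon-133.

Xe-133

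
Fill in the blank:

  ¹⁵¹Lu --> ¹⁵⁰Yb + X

proton

Conserve mass number: 151 = 150 + A, so A = 1.
Conserve atomic number: 71 = 70 + Z, so Z = 1.
A = 1 and Z = 1 is ¹H — a proton.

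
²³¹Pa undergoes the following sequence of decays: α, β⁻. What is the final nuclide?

Start: (A, Z) = (231, 91).
After α: (227, 89).
After β⁻: (227, 90).
Z = 90 is thorium.

Th-227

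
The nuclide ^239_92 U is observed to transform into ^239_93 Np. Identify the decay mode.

ΔA = 239 − 239 = 0; ΔZ = 93 − 92 = +1.
A is unchanged and Z rises by 1 — a neutron has become a proton (β⁻ decay).

beta-minus decay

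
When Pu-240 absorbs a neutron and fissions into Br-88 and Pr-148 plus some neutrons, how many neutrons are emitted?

5

Conserve mass number: 241 = 88 + 148 + k, so k = 241 − 236 = 5.
Check atomic number: 94 = 35 + 59 + 0 = 94. ✓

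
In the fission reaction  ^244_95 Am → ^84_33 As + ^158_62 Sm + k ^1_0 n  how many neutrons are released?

Conserve mass number: 244 = 84 + 158 + k, so k = 244 − 242 = 2.
Check atomic number: 95 = 33 + 62 + 0 = 95. ✓

2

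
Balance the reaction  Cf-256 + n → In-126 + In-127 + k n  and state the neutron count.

Conserve mass number: 257 = 126 + 127 + k, so k = 257 − 253 = 4.
Check atomic number: 98 = 49 + 49 + 0 = 98. ✓

4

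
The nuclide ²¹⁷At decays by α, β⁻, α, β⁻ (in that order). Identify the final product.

Bi-209

Start: (A, Z) = (217, 85).
After α: (213, 83).
After β⁻: (213, 84).
After α: (209, 82).
After β⁻: (209, 83).
Z = 83 is bismuth.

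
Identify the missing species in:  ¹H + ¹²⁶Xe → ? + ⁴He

Conserve mass number: 1 + 126 = A + 4, so A = 123.
Conserve atomic number: 1 + 54 = Z + 2, so Z = 53.
Z = 53 is iodine, so the species is ¹²³I.

I-123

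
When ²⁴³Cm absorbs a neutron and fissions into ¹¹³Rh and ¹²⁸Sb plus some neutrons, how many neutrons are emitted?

Conserve mass number: 244 = 113 + 128 + k, so k = 244 − 241 = 3.
Check atomic number: 96 = 45 + 51 + 0 = 96. ✓

3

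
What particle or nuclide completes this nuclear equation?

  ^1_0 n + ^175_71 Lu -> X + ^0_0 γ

Lu-176

Conserve mass number: 1 + 175 = A + 0, so A = 176.
Conserve atomic number: 0 + 71 = Z + 0, so Z = 71.
Z = 71 is lutetium, so the species is ^176_71 Lu.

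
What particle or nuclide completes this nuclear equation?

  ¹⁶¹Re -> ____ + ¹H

Conserve mass number: 161 = A + 1, so A = 160.
Conserve atomic number: 75 = Z + 1, so Z = 74.
Z = 74 is tungsten, so the species is ¹⁶⁰W.

W-160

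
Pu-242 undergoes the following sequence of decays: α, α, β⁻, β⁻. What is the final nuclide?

Start: (A, Z) = (242, 94).
After α: (238, 92).
After α: (234, 90).
After β⁻: (234, 91).
After β⁻: (234, 92).
Z = 92 is uranium.

U-234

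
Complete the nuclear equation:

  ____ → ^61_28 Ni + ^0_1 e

Cu-61

Conserve mass number: A = 61 + 0, so A = 61.
Conserve atomic number: Z = 28 + 1, so Z = 29.
Z = 29 is copper, so the species is ^61_29 Cu.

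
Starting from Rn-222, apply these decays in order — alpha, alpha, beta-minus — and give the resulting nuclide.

Start: (A, Z) = (222, 86).
After α: (218, 84).
After α: (214, 82).
After β⁻: (214, 83).
Z = 83 is bismuth.

Bi-214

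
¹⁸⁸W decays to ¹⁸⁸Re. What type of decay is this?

ΔA = 188 − 188 = 0; ΔZ = 75 − 74 = +1.
A is unchanged and Z rises by 1 — a neutron has become a proton (β⁻ decay).

beta-minus decay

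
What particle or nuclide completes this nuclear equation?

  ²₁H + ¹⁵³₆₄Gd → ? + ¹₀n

Tb-154

Conserve mass number: 2 + 153 = A + 1, so A = 154.
Conserve atomic number: 1 + 64 = Z + 0, so Z = 65.
Z = 65 is terbium, so the species is ¹⁵⁴₆₅Tb.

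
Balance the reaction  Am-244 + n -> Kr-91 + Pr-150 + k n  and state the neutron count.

4

Conserve mass number: 245 = 91 + 150 + k, so k = 245 − 241 = 4.
Check atomic number: 95 = 36 + 59 + 0 = 95. ✓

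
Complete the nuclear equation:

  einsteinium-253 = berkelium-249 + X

Conserve mass number: 253 = 249 + A, so A = 4.
Conserve atomic number: 99 = 97 + Z, so Z = 2.
A = 4 and Z = 2 is helium-4 — an alpha particle.

alpha particle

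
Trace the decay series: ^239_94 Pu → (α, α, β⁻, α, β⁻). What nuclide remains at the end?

Start: (A, Z) = (239, 94).
After α: (235, 92).
After α: (231, 90).
After β⁻: (231, 91).
After α: (227, 89).
After β⁻: (227, 90).
Z = 90 is thorium.

Th-227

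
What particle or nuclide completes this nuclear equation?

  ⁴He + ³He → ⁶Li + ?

proton

Conserve mass number: 4 + 3 = 6 + A, so A = 1.
Conserve atomic number: 2 + 2 = 3 + Z, so Z = 1.
A = 1 and Z = 1 is ¹H — a proton.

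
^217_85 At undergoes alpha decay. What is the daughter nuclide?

Bi-213

Alpha decay: mass number changes by -4, atomic number by -2.
A: 217 − 4 = 213; Z: 85 − 2 = 83.
Z = 83 is bismuth, so the daughter is ^213_83 Bi.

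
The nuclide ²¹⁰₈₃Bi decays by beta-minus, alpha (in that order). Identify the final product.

Start: (A, Z) = (210, 83).
After β⁻: (210, 84).
After α: (206, 82).
Z = 82 is lead.

Pb-206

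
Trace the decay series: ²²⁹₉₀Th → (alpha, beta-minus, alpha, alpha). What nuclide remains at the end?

At-217

Start: (A, Z) = (229, 90).
After α: (225, 88).
After β⁻: (225, 89).
After α: (221, 87).
After α: (217, 85).
Z = 85 is astatine.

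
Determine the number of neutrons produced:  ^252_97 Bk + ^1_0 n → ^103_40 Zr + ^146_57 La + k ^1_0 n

Conserve mass number: 253 = 103 + 146 + k, so k = 253 − 249 = 4.
Check atomic number: 97 = 40 + 57 + 0 = 97. ✓

4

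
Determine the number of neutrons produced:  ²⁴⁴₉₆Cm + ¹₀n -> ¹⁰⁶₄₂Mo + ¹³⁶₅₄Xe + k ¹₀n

3

Conserve mass number: 245 = 106 + 136 + k, so k = 245 − 242 = 3.
Check atomic number: 96 = 42 + 54 + 0 = 96. ✓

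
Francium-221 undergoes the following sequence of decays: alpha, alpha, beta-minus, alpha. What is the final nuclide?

Pb-209

Start: (A, Z) = (221, 87).
After α: (217, 85).
After α: (213, 83).
After β⁻: (213, 84).
After α: (209, 82).
Z = 82 is lead.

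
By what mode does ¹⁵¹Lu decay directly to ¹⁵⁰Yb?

proton emission

ΔA = 150 − 151 = -1; ΔZ = 70 − 71 = -1.
A drops by 1 and Z drops by 1 — a proton was emitted.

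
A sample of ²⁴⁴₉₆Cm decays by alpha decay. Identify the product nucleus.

Pu-240

Alpha decay: mass number changes by -4, atomic number by -2.
A: 244 − 4 = 240; Z: 96 − 2 = 94.
Z = 94 is plutonium, so the daughter is ²⁴⁰₉₄Pu.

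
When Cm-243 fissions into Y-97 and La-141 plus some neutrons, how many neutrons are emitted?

5

Conserve mass number: 243 = 97 + 141 + k, so k = 243 − 238 = 5.
Check atomic number: 96 = 39 + 57 + 0 = 96. ✓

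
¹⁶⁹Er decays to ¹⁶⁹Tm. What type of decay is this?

ΔA = 169 − 169 = 0; ΔZ = 69 − 68 = +1.
A is unchanged and Z rises by 1 — a neutron has become a proton (β⁻ decay).

beta-minus decay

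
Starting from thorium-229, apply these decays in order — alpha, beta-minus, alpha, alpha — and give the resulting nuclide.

Start: (A, Z) = (229, 90).
After α: (225, 88).
After β⁻: (225, 89).
After α: (221, 87).
After α: (217, 85).
Z = 85 is astatine.

At-217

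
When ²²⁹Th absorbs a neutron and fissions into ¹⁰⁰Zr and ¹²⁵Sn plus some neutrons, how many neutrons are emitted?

Conserve mass number: 230 = 100 + 125 + k, so k = 230 − 225 = 5.
Check atomic number: 90 = 40 + 50 + 0 = 90. ✓

5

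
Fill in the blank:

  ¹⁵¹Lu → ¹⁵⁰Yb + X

proton

Conserve mass number: 151 = 150 + A, so A = 1.
Conserve atomic number: 71 = 70 + Z, so Z = 1.
A = 1 and Z = 1 is ¹H — a proton.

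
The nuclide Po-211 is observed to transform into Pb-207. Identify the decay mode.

alpha decay

ΔA = 207 − 211 = -4; ΔZ = 82 − 84 = -2.
A drops by 4 and Z drops by 2 — the signature of alpha emission.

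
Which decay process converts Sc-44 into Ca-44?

beta-plus decay or electron capture

ΔA = 44 − 44 = 0; ΔZ = 20 − 21 = -1.
A is unchanged and Z drops by 1 — a proton has become a neutron (β⁺ emission or electron capture).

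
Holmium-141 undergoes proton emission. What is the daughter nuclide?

Proton emission: mass number changes by -1, atomic number by -1.
A: 141 − 1 = 140; Z: 67 − 1 = 66.
Z = 66 is dysprosium, so the daughter is dysprosium-140.

Dy-140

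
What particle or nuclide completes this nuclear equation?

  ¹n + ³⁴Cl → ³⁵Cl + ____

Conserve mass number: 1 + 34 = 35 + A, so A = 0.
Conserve atomic number: 0 + 17 = 17 + Z, so Z = 0.
A = 0 and Z = 0 is γ — a gamma ray.

gamma ray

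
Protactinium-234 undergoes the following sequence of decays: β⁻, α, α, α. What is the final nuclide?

Start: (A, Z) = (234, 91).
After β⁻: (234, 92).
After α: (230, 90).
After α: (226, 88).
After α: (222, 86).
Z = 86 is radon.

Rn-222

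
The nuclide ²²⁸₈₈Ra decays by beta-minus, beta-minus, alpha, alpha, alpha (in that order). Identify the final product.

Start: (A, Z) = (228, 88).
After β⁻: (228, 89).
After β⁻: (228, 90).
After α: (224, 88).
After α: (220, 86).
After α: (216, 84).
Z = 84 is polonium.

Po-216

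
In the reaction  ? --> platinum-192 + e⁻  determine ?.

Ir-192

Conserve mass number: A = 192 + 0, so A = 192.
Conserve atomic number: Z = 78 − 1, so Z = 77.
Z = 77 is iridium, so the species is iridium-192.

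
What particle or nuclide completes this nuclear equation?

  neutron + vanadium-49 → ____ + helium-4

Sc-46

Conserve mass number: 1 + 49 = A + 4, so A = 46.
Conserve atomic number: 0 + 23 = Z + 2, so Z = 21.
Z = 21 is scandium, so the species is scandium-46.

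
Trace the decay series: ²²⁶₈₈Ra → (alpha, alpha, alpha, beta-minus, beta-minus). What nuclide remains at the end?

Start: (A, Z) = (226, 88).
After α: (222, 86).
After α: (218, 84).
After α: (214, 82).
After β⁻: (214, 83).
After β⁻: (214, 84).
Z = 84 is polonium.

Po-214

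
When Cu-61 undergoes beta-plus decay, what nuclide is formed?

Ni-61

Beta-plus decay: mass number changes by +0, atomic number by -1.
A: 61 = 61; Z: 29 − 1 = 28.
Z = 28 is nickel, so the daughter is Ni-61.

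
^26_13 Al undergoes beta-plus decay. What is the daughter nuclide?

Beta-plus decay: mass number changes by +0, atomic number by -1.
A: 26 = 26; Z: 13 − 1 = 12.
Z = 12 is magnesium, so the daughter is ^26_12 Mg.

Mg-26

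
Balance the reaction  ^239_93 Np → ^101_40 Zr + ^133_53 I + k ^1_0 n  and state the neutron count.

5

Conserve mass number: 239 = 101 + 133 + k, so k = 239 − 234 = 5.
Check atomic number: 93 = 40 + 53 + 0 = 93. ✓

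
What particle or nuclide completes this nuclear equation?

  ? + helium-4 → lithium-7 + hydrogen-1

Conserve mass number: A + 4 = 7 + 1, so A = 4.
Conserve atomic number: Z + 2 = 3 + 1, so Z = 2.
A = 4 and Z = 2 is helium-4 — an alpha particle.

alpha particle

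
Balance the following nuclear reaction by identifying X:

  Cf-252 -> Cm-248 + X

Conserve mass number: 252 = 248 + A, so A = 4.
Conserve atomic number: 98 = 96 + Z, so Z = 2.
A = 4 and Z = 2 is He-4 — an alpha particle.

alpha particle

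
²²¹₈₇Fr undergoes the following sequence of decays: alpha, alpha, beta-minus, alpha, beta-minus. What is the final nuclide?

Bi-209

Start: (A, Z) = (221, 87).
After α: (217, 85).
After α: (213, 83).
After β⁻: (213, 84).
After α: (209, 82).
After β⁻: (209, 83).
Z = 83 is bismuth.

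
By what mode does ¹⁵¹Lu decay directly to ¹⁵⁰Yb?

ΔA = 150 − 151 = -1; ΔZ = 70 − 71 = -1.
A drops by 1 and Z drops by 1 — a proton was emitted.

proton emission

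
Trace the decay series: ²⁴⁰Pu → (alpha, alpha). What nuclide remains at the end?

Th-232

Start: (A, Z) = (240, 94).
After α: (236, 92).
After α: (232, 90).
Z = 90 is thorium.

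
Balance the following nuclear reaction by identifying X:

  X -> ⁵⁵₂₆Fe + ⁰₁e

Co-55

Conserve mass number: A = 55 + 0, so A = 55.
Conserve atomic number: Z = 26 + 1, so Z = 27.
Z = 27 is cobalt, so the species is ⁵⁵₂₇Co.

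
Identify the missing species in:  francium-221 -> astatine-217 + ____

Conserve mass number: 221 = 217 + A, so A = 4.
Conserve atomic number: 87 = 85 + Z, so Z = 2.
A = 4 and Z = 2 is helium-4 — an alpha particle.

alpha particle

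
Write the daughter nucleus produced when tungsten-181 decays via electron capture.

Ta-181

Electron capture: mass number changes by +0, atomic number by -1.
A: 181 = 181; Z: 74 − 1 = 73.
Z = 73 is tantalum, so the daughter is tantalum-181.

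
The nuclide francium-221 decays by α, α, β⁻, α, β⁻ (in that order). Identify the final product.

Bi-209

Start: (A, Z) = (221, 87).
After α: (217, 85).
After α: (213, 83).
After β⁻: (213, 84).
After α: (209, 82).
After β⁻: (209, 83).
Z = 83 is bismuth.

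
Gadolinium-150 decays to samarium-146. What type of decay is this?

alpha decay

ΔA = 146 − 150 = -4; ΔZ = 62 − 64 = -2.
A drops by 4 and Z drops by 2 — the signature of alpha emission.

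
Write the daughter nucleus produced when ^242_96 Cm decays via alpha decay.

Alpha decay: mass number changes by -4, atomic number by -2.
A: 242 − 4 = 238; Z: 96 − 2 = 94.
Z = 94 is plutonium, so the daughter is ^238_94 Pu.

Pu-238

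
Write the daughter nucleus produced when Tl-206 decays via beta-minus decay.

Pb-206

Beta-minus decay: mass number changes by +0, atomic number by +1.
A: 206 = 206; Z: 81 + 1 = 82.
Z = 82 is lead, so the daughter is Pb-206.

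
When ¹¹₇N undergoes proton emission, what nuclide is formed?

C-10

Proton emission: mass number changes by -1, atomic number by -1.
A: 11 − 1 = 10; Z: 7 − 1 = 6.
Z = 6 is carbon, so the daughter is ¹⁰₆C.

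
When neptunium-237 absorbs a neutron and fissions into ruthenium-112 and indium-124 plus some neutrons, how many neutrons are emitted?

2

Conserve mass number: 238 = 112 + 124 + k, so k = 238 − 236 = 2.
Check atomic number: 93 = 44 + 49 + 0 = 93. ✓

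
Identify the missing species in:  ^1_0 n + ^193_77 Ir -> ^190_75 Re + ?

alpha particle

Conserve mass number: 1 + 193 = 190 + A, so A = 4.
Conserve atomic number: 0 + 77 = 75 + Z, so Z = 2.
A = 4 and Z = 2 is ^4_2 He — an alpha particle.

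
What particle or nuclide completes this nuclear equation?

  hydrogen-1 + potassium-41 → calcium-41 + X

neutron

Conserve mass number: 1 + 41 = 41 + A, so A = 1.
Conserve atomic number: 1 + 19 = 20 + Z, so Z = 0.
A = 1 and Z = 0 is neutron — a neutron.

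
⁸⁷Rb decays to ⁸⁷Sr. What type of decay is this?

beta-minus decay

ΔA = 87 − 87 = 0; ΔZ = 38 − 37 = +1.
A is unchanged and Z rises by 1 — a neutron has become a proton (β⁻ decay).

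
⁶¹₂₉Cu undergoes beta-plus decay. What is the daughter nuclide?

Ni-61

Beta-plus decay: mass number changes by +0, atomic number by -1.
A: 61 = 61; Z: 29 − 1 = 28.
Z = 28 is nickel, so the daughter is ⁶¹₂₈Ni.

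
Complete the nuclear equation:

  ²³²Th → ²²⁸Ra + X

Conserve mass number: 232 = 228 + A, so A = 4.
Conserve atomic number: 90 = 88 + Z, so Z = 2.
A = 4 and Z = 2 is ⁴He — an alpha particle.

alpha particle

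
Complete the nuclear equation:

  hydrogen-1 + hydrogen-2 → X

He-3

Conserve mass number: 1 + 2 = A, so A = 3.
Conserve atomic number: 1 + 1 = Z, so Z = 2.
Z = 2 is helium, so the species is helium-3.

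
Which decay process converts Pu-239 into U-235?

alpha decay

ΔA = 235 − 239 = -4; ΔZ = 92 − 94 = -2.
A drops by 4 and Z drops by 2 — the signature of alpha emission.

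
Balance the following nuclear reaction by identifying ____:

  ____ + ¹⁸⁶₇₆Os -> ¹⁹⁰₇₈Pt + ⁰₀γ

Conserve mass number: A + 186 = 190 + 0, so A = 4.
Conserve atomic number: Z + 76 = 78 + 0, so Z = 2.
A = 4 and Z = 2 is ⁴₂He — an alpha particle.

alpha particle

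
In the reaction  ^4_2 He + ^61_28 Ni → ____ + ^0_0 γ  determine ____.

Zn-65

Conserve mass number: 4 + 61 = A + 0, so A = 65.
Conserve atomic number: 2 + 28 = Z + 0, so Z = 30.
Z = 30 is zinc, so the species is ^65_30 Zn.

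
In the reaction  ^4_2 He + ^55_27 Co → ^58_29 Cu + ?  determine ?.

neutron

Conserve mass number: 4 + 55 = 58 + A, so A = 1.
Conserve atomic number: 2 + 27 = 29 + Z, so Z = 0.
A = 1 and Z = 0 is ^1_0 n — a neutron.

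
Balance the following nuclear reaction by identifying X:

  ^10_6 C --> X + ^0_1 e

B-10

Conserve mass number: 10 = A + 0, so A = 10.
Conserve atomic number: 6 = Z + 1, so Z = 5.
Z = 5 is boron, so the species is ^10_5 B.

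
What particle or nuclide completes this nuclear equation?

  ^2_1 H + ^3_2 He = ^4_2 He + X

proton

Conserve mass number: 2 + 3 = 4 + A, so A = 1.
Conserve atomic number: 1 + 2 = 2 + Z, so Z = 1.
A = 1 and Z = 1 is ^1_1 H — a proton.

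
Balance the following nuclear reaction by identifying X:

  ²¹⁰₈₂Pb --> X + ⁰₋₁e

Conserve mass number: 210 = A + 0, so A = 210.
Conserve atomic number: 82 = Z − 1, so Z = 83.
Z = 83 is bismuth, so the species is ²¹⁰₈₃Bi.

Bi-210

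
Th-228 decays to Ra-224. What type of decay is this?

ΔA = 224 − 228 = -4; ΔZ = 88 − 90 = -2.
A drops by 4 and Z drops by 2 — the signature of alpha emission.

alpha decay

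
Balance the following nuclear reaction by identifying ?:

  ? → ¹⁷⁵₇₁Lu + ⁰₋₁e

Yb-175

Conserve mass number: A = 175 + 0, so A = 175.
Conserve atomic number: Z = 71 − 1, so Z = 70.
Z = 70 is ytterbium, so the species is ¹⁷⁵₇₀Yb.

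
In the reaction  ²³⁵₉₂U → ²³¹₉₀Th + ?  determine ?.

alpha particle

Conserve mass number: 235 = 231 + A, so A = 4.
Conserve atomic number: 92 = 90 + Z, so Z = 2.
A = 4 and Z = 2 is ⁴₂He — an alpha particle.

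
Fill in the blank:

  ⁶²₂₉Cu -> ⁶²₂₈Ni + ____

positron

Conserve mass number: 62 = 62 + A, so A = 0.
Conserve atomic number: 29 = 28 + Z, so Z = 1.
A = 0 and Z = 1 is ⁰₁e — a positron.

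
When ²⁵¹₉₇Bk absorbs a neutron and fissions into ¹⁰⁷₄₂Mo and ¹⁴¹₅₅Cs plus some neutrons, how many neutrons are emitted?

Conserve mass number: 252 = 107 + 141 + k, so k = 252 − 248 = 4.
Check atomic number: 97 = 42 + 55 + 0 = 97. ✓

4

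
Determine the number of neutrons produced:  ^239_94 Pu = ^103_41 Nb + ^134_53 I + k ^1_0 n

2

Conserve mass number: 239 = 103 + 134 + k, so k = 239 − 237 = 2.
Check atomic number: 94 = 41 + 53 + 0 = 94. ✓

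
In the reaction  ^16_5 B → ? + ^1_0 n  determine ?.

Conserve mass number: 16 = A + 1, so A = 15.
Conserve atomic number: 5 = Z + 0, so Z = 5.
Z = 5 is boron, so the species is ^15_5 B.

B-15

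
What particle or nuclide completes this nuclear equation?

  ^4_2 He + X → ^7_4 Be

Conserve mass number: 4 + A = 7, so A = 3.
Conserve atomic number: 2 + Z = 4, so Z = 2.
Z = 2 is helium, so the species is ^3_2 He.

He-3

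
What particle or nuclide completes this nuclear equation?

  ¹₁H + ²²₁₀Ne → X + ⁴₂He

F-19

Conserve mass number: 1 + 22 = A + 4, so A = 19.
Conserve atomic number: 1 + 10 = Z + 2, so Z = 9.
Z = 9 is fluorine, so the species is ¹⁹₉F.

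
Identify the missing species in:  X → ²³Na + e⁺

Conserve mass number: A = 23 + 0, so A = 23.
Conserve atomic number: Z = 11 + 1, so Z = 12.
Z = 12 is magnesium, so the species is ²³Mg.

Mg-23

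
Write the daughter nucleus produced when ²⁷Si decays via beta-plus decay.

Al-27

Beta-plus decay: mass number changes by +0, atomic number by -1.
A: 27 = 27; Z: 14 − 1 = 13.
Z = 13 is aluminium, so the daughter is ²⁷Al.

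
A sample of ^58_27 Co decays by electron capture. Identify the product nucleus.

Electron capture: mass number changes by +0, atomic number by -1.
A: 58 = 58; Z: 27 − 1 = 26.
Z = 26 is iron, so the daughter is ^58_26 Fe.

Fe-58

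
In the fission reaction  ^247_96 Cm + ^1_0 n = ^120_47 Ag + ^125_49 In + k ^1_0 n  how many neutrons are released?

Conserve mass number: 248 = 120 + 125 + k, so k = 248 − 245 = 3.
Check atomic number: 96 = 47 + 49 + 0 = 96. ✓

3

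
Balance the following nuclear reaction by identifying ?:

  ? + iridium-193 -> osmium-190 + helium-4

Conserve mass number: A + 193 = 190 + 4, so A = 1.
Conserve atomic number: Z + 77 = 76 + 2, so Z = 1.
A = 1 and Z = 1 is hydrogen-1 — a proton.

proton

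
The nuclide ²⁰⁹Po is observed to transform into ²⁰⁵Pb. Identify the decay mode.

ΔA = 205 − 209 = -4; ΔZ = 82 − 84 = -2.
A drops by 4 and Z drops by 2 — the signature of alpha emission.

alpha decay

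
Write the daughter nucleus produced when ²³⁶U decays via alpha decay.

Alpha decay: mass number changes by -4, atomic number by -2.
A: 236 − 4 = 232; Z: 92 − 2 = 90.
Z = 90 is thorium, so the daughter is ²³²Th.

Th-232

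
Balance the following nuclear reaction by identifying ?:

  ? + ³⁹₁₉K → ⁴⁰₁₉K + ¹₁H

Conserve mass number: A + 39 = 40 + 1, so A = 2.
Conserve atomic number: Z + 19 = 19 + 1, so Z = 1.
A = 2 and Z = 1 is ²₁H — a deuteron.

deuteron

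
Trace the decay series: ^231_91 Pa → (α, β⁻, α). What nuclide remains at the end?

Ra-223

Start: (A, Z) = (231, 91).
After α: (227, 89).
After β⁻: (227, 90).
After α: (223, 88).
Z = 88 is radium.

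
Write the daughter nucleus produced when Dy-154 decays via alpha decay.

Alpha decay: mass number changes by -4, atomic number by -2.
A: 154 − 4 = 150; Z: 66 − 2 = 64.
Z = 64 is gadolinium, so the daughter is Gd-150.

Gd-150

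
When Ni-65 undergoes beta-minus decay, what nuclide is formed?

Beta-minus decay: mass number changes by +0, atomic number by +1.
A: 65 = 65; Z: 28 + 1 = 29.
Z = 29 is copper, so the daughter is Cu-65.

Cu-65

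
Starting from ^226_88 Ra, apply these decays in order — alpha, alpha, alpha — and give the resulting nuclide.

Pb-214

Start: (A, Z) = (226, 88).
After α: (222, 86).
After α: (218, 84).
After α: (214, 82).
Z = 82 is lead.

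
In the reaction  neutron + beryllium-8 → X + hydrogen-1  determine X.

Li-8

Conserve mass number: 1 + 8 = A + 1, so A = 8.
Conserve atomic number: 0 + 4 = Z + 1, so Z = 3.
Z = 3 is lithium, so the species is lithium-8.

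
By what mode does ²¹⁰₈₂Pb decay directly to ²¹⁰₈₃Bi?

ΔA = 210 − 210 = 0; ΔZ = 83 − 82 = +1.
A is unchanged and Z rises by 1 — a neutron has become a proton (β⁻ decay).

beta-minus decay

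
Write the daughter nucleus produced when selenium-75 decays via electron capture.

Electron capture: mass number changes by +0, atomic number by -1.
A: 75 = 75; Z: 34 − 1 = 33.
Z = 33 is arsenic, so the daughter is arsenic-75.

As-75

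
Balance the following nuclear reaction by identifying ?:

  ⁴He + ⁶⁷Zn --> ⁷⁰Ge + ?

neutron

Conserve mass number: 4 + 67 = 70 + A, so A = 1.
Conserve atomic number: 2 + 30 = 32 + Z, so Z = 0.
A = 1 and Z = 0 is ¹n — a neutron.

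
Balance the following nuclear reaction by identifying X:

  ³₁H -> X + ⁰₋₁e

Conserve mass number: 3 = A + 0, so A = 3.
Conserve atomic number: 1 = Z − 1, so Z = 2.
Z = 2 is helium, so the species is ³₂He.

He-3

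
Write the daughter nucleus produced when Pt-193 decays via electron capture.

Ir-193

Electron capture: mass number changes by +0, atomic number by -1.
A: 193 = 193; Z: 78 − 1 = 77.
Z = 77 is iridium, so the daughter is Ir-193.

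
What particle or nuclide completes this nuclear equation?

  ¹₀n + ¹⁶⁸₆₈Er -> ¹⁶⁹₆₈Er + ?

gamma ray

Conserve mass number: 1 + 168 = 169 + A, so A = 0.
Conserve atomic number: 0 + 68 = 68 + Z, so Z = 0.
A = 0 and Z = 0 is ⁰₀γ — a gamma ray.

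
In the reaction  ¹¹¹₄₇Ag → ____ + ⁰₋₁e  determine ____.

Cd-111

Conserve mass number: 111 = A + 0, so A = 111.
Conserve atomic number: 47 = Z − 1, so Z = 48.
Z = 48 is cadmium, so the species is ¹¹¹₄₈Cd.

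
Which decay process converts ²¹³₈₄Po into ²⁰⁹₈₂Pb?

ΔA = 209 − 213 = -4; ΔZ = 82 − 84 = -2.
A drops by 4 and Z drops by 2 — the signature of alpha emission.

alpha decay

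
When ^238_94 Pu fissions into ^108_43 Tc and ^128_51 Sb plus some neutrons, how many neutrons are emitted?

Conserve mass number: 238 = 108 + 128 + k, so k = 238 − 236 = 2.
Check atomic number: 94 = 43 + 51 + 0 = 94. ✓

2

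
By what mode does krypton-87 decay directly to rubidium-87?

ΔA = 87 − 87 = 0; ΔZ = 37 − 36 = +1.
A is unchanged and Z rises by 1 — a neutron has become a proton (β⁻ decay).

beta-minus decay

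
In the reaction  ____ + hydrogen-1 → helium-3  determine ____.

deuteron

Conserve mass number: A + 1 = 3, so A = 2.
Conserve atomic number: Z + 1 = 2, so Z = 1.
A = 2 and Z = 1 is hydrogen-2 — a deuteron.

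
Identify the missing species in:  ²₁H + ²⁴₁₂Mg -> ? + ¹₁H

Mg-25

Conserve mass number: 2 + 24 = A + 1, so A = 25.
Conserve atomic number: 1 + 12 = Z + 1, so Z = 12.
Z = 12 is magnesium, so the species is ²⁵₁₂Mg.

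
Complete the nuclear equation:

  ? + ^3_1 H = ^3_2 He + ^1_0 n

proton

Conserve mass number: A + 3 = 3 + 1, so A = 1.
Conserve atomic number: Z + 1 = 2 + 0, so Z = 1.
A = 1 and Z = 1 is ^1_1 H — a proton.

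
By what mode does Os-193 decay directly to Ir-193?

ΔA = 193 − 193 = 0; ΔZ = 77 − 76 = +1.
A is unchanged and Z rises by 1 — a neutron has become a proton (β⁻ decay).

beta-minus decay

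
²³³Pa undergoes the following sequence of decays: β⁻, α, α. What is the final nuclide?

Ra-225

Start: (A, Z) = (233, 91).
After β⁻: (233, 92).
After α: (229, 90).
After α: (225, 88).
Z = 88 is radium.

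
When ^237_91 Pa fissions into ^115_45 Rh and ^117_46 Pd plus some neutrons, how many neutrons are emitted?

Conserve mass number: 237 = 115 + 117 + k, so k = 237 − 232 = 5.
Check atomic number: 91 = 45 + 46 + 0 = 91. ✓

5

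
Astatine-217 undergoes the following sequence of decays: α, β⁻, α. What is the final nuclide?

Pb-209

Start: (A, Z) = (217, 85).
After α: (213, 83).
After β⁻: (213, 84).
After α: (209, 82).
Z = 82 is lead.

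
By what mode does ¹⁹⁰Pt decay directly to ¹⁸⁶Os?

alpha decay

ΔA = 186 − 190 = -4; ΔZ = 76 − 78 = -2.
A drops by 4 and Z drops by 2 — the signature of alpha emission.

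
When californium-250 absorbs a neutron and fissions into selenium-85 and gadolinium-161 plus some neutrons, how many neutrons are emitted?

Conserve mass number: 251 = 85 + 161 + k, so k = 251 − 246 = 5.
Check atomic number: 98 = 34 + 64 + 0 = 98. ✓

5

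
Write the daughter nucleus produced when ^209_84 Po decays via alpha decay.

Alpha decay: mass number changes by -4, atomic number by -2.
A: 209 − 4 = 205; Z: 84 − 2 = 82.
Z = 82 is lead, so the daughter is ^205_82 Pb.

Pb-205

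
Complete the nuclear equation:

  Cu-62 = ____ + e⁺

Conserve mass number: 62 = A + 0, so A = 62.
Conserve atomic number: 29 = Z + 1, so Z = 28.
Z = 28 is nickel, so the species is Ni-62.

Ni-62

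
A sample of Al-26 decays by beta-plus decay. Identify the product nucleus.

Mg-26

Beta-plus decay: mass number changes by +0, atomic number by -1.
A: 26 = 26; Z: 13 − 1 = 12.
Z = 12 is magnesium, so the daughter is Mg-26.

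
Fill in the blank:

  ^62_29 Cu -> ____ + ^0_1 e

Ni-62

Conserve mass number: 62 = A + 0, so A = 62.
Conserve atomic number: 29 = Z + 1, so Z = 28.
Z = 28 is nickel, so the species is ^62_28 Ni.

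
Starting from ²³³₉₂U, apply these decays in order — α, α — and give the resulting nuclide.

Ra-225

Start: (A, Z) = (233, 92).
After α: (229, 90).
After α: (225, 88).
Z = 88 is radium.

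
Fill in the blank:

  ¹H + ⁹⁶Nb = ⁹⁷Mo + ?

Conserve mass number: 1 + 96 = 97 + A, so A = 0.
Conserve atomic number: 1 + 41 = 42 + Z, so Z = 0.
A = 0 and Z = 0 is γ — a gamma ray.

gamma ray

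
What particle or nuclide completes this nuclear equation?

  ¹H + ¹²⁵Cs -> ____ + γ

Conserve mass number: 1 + 125 = A + 0, so A = 126.
Conserve atomic number: 1 + 55 = Z + 0, so Z = 56.
Z = 56 is barium, so the species is ¹²⁶Ba.

Ba-126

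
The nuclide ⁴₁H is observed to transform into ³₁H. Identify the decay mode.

neutron emission

ΔA = 3 − 4 = -1; ΔZ = 1 − 1 = +0.
A drops by 1 with Z unchanged — a neutron was emitted.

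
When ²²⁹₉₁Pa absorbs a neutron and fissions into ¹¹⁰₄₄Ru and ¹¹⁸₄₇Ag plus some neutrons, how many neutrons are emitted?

Conserve mass number: 230 = 110 + 118 + k, so k = 230 − 228 = 2.
Check atomic number: 91 = 44 + 47 + 0 = 91. ✓

2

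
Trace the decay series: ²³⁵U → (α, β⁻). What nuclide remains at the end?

Pa-231

Start: (A, Z) = (235, 92).
After α: (231, 90).
After β⁻: (231, 91).
Z = 91 is protactinium.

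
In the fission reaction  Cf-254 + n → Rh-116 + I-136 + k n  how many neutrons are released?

3

Conserve mass number: 255 = 116 + 136 + k, so k = 255 − 252 = 3.
Check atomic number: 98 = 45 + 53 + 0 = 98. ✓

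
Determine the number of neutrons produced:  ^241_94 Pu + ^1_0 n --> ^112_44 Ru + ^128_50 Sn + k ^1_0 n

Conserve mass number: 242 = 112 + 128 + k, so k = 242 − 240 = 2.
Check atomic number: 94 = 44 + 50 + 0 = 94. ✓

2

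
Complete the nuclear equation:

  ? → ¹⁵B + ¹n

B-16

Conserve mass number: A = 15 + 1, so A = 16.
Conserve atomic number: Z = 5 + 0, so Z = 5.
Z = 5 is boron, so the species is ¹⁶B.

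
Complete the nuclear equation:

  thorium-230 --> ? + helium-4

Conserve mass number: 230 = A + 4, so A = 226.
Conserve atomic number: 90 = Z + 2, so Z = 88.
Z = 88 is radium, so the species is radium-226.

Ra-226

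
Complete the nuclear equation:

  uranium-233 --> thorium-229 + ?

Conserve mass number: 233 = 229 + A, so A = 4.
Conserve atomic number: 92 = 90 + Z, so Z = 2.
A = 4 and Z = 2 is helium-4 — an alpha particle.

alpha particle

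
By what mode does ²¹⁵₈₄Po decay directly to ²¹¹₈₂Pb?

alpha decay

ΔA = 211 − 215 = -4; ΔZ = 82 − 84 = -2.
A drops by 4 and Z drops by 2 — the signature of alpha emission.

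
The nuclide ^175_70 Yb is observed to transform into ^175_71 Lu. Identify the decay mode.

beta-minus decay

ΔA = 175 − 175 = 0; ΔZ = 71 − 70 = +1.
A is unchanged and Z rises by 1 — a neutron has become a proton (β⁻ decay).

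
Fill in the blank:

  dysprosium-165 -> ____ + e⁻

Conserve mass number: 165 = A + 0, so A = 165.
Conserve atomic number: 66 = Z − 1, so Z = 67.
Z = 67 is holmium, so the species is holmium-165.

Ho-165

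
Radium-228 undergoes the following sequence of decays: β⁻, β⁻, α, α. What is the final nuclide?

Start: (A, Z) = (228, 88).
After β⁻: (228, 89).
After β⁻: (228, 90).
After α: (224, 88).
After α: (220, 86).
Z = 86 is radon.

Rn-220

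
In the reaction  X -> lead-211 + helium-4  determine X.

Conserve mass number: A = 211 + 4, so A = 215.
Conserve atomic number: Z = 82 + 2, so Z = 84.
Z = 84 is polonium, so the species is polonium-215.

Po-215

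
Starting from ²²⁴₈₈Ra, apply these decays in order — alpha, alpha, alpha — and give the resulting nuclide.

Start: (A, Z) = (224, 88).
After α: (220, 86).
After α: (216, 84).
After α: (212, 82).
Z = 82 is lead.

Pb-212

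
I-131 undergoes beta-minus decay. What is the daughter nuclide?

Beta-minus decay: mass number changes by +0, atomic number by +1.
A: 131 = 131; Z: 53 + 1 = 54.
Z = 54 is xenon, so the daughter is Xe-131.

Xe-131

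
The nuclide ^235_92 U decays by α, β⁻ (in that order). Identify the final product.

Start: (A, Z) = (235, 92).
After α: (231, 90).
After β⁻: (231, 91).
Z = 91 is protactinium.

Pa-231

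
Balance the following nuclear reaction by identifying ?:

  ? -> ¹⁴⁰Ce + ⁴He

Nd-144

Conserve mass number: A = 140 + 4, so A = 144.
Conserve atomic number: Z = 58 + 2, so Z = 60.
Z = 60 is neodymium, so the species is ¹⁴⁴Nd.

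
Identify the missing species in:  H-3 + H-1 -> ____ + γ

He-4

Conserve mass number: 3 + 1 = A + 0, so A = 4.
Conserve atomic number: 1 + 1 = Z + 0, so Z = 2.
A = 4 and Z = 2 is He-4 — an alpha particle.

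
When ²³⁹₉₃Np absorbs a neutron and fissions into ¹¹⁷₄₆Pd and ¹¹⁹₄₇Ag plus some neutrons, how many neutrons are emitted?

4

Conserve mass number: 240 = 117 + 119 + k, so k = 240 − 236 = 4.
Check atomic number: 93 = 46 + 47 + 0 = 93. ✓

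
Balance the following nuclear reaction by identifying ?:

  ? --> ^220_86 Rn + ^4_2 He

Conserve mass number: A = 220 + 4, so A = 224.
Conserve atomic number: Z = 86 + 2, so Z = 88.
Z = 88 is radium, so the species is ^224_88 Ra.

Ra-224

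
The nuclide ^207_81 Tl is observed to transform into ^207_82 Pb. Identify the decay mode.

ΔA = 207 − 207 = 0; ΔZ = 82 − 81 = +1.
A is unchanged and Z rises by 1 — a neutron has become a proton (β⁻ decay).

beta-minus decay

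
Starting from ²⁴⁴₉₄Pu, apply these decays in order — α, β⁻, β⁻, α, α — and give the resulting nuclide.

Start: (A, Z) = (244, 94).
After α: (240, 92).
After β⁻: (240, 93).
After β⁻: (240, 94).
After α: (236, 92).
After α: (232, 90).
Z = 90 is thorium.

Th-232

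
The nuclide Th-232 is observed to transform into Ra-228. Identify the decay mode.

alpha decay

ΔA = 228 − 232 = -4; ΔZ = 88 − 90 = -2.
A drops by 4 and Z drops by 2 — the signature of alpha emission.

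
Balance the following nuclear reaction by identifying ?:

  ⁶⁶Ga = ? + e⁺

Zn-66

Conserve mass number: 66 = A + 0, so A = 66.
Conserve atomic number: 31 = Z + 1, so Z = 30.
Z = 30 is zinc, so the species is ⁶⁶Zn.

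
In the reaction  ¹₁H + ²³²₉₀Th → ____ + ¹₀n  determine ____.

Conserve mass number: 1 + 232 = A + 1, so A = 232.
Conserve atomic number: 1 + 90 = Z + 0, so Z = 91.
Z = 91 is protactinium, so the species is ²³²₉₁Pa.

Pa-232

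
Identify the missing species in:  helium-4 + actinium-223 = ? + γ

Pa-227

Conserve mass number: 4 + 223 = A + 0, so A = 227.
Conserve atomic number: 2 + 89 = Z + 0, so Z = 91.
Z = 91 is protactinium, so the species is protactinium-227.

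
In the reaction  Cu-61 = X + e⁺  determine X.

Conserve mass number: 61 = A + 0, so A = 61.
Conserve atomic number: 29 = Z + 1, so Z = 28.
Z = 28 is nickel, so the species is Ni-61.

Ni-61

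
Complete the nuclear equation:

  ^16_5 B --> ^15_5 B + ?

neutron

Conserve mass number: 16 = 15 + A, so A = 1.
Conserve atomic number: 5 = 5 + Z, so Z = 0.
A = 1 and Z = 0 is ^1_0 n — a neutron.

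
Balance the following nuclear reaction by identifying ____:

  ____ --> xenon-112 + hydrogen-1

Conserve mass number: A = 112 + 1, so A = 113.
Conserve atomic number: Z = 54 + 1, so Z = 55.
Z = 55 is caesium, so the species is caesium-113.

Cs-113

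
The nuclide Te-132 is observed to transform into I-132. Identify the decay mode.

ΔA = 132 − 132 = 0; ΔZ = 53 − 52 = +1.
A is unchanged and Z rises by 1 — a neutron has become a proton (β⁻ decay).

beta-minus decay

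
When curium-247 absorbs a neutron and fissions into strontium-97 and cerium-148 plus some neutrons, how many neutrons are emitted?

Conserve mass number: 248 = 97 + 148 + k, so k = 248 − 245 = 3.
Check atomic number: 96 = 38 + 58 + 0 = 96. ✓

3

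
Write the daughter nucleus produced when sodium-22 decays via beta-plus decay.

Ne-22

Beta-plus decay: mass number changes by +0, atomic number by -1.
A: 22 = 22; Z: 11 − 1 = 10.
Z = 10 is neon, so the daughter is neon-22.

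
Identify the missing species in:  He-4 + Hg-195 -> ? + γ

Conserve mass number: 4 + 195 = A + 0, so A = 199.
Conserve atomic number: 2 + 80 = Z + 0, so Z = 82.
Z = 82 is lead, so the species is Pb-199.

Pb-199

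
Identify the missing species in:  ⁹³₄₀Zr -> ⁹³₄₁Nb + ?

Conserve mass number: 93 = 93 + A, so A = 0.
Conserve atomic number: 40 = 41 + Z, so Z = -1.
A = 0 and Z = -1 is ⁰₋₁e — a beta-minus particle.

beta-minus particle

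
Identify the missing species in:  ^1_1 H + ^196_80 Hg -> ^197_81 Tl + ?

Conserve mass number: 1 + 196 = 197 + A, so A = 0.
Conserve atomic number: 1 + 80 = 81 + Z, so Z = 0.
A = 0 and Z = 0 is ^0_0 γ — a gamma ray.

gamma ray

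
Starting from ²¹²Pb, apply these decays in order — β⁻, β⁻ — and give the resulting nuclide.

Po-212

Start: (A, Z) = (212, 82).
After β⁻: (212, 83).
After β⁻: (212, 84).
Z = 84 is polonium.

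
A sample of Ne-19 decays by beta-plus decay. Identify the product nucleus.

F-19

Beta-plus decay: mass number changes by +0, atomic number by -1.
A: 19 = 19; Z: 10 − 1 = 9.
Z = 9 is fluorine, so the daughter is F-19.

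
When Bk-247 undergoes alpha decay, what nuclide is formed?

Alpha decay: mass number changes by -4, atomic number by -2.
A: 247 − 4 = 243; Z: 97 − 2 = 95.
Z = 95 is americium, so the daughter is Am-243.

Am-243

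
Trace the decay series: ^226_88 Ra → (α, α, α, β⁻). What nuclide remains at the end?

Bi-214

Start: (A, Z) = (226, 88).
After α: (222, 86).
After α: (218, 84).
After α: (214, 82).
After β⁻: (214, 83).
Z = 83 is bismuth.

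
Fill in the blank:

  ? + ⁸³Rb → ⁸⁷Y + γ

Conserve mass number: A + 83 = 87 + 0, so A = 4.
Conserve atomic number: Z + 37 = 39 + 0, so Z = 2.
A = 4 and Z = 2 is ⁴He — an alpha particle.

alpha particle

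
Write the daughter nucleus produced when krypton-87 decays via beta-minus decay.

Rb-87

Beta-minus decay: mass number changes by +0, atomic number by +1.
A: 87 = 87; Z: 36 + 1 = 37.
Z = 37 is rubidium, so the daughter is rubidium-87.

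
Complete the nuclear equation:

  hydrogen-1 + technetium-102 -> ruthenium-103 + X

gamma ray

Conserve mass number: 1 + 102 = 103 + A, so A = 0.
Conserve atomic number: 1 + 43 = 44 + Z, so Z = 0.
A = 0 and Z = 0 is γ — a gamma ray.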